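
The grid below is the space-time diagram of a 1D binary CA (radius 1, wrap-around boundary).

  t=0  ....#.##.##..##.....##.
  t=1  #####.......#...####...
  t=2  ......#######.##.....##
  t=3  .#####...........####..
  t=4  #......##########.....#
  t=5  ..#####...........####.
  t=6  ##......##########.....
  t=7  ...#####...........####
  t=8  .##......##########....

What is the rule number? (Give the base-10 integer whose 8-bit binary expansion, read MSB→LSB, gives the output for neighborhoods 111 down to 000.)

7

  nb ###: next=.  (t=1,i=1, bit7=0)
  nb ##.: next=.  (t=0,i=7, bit6=0)
  nb #.#: next=.  (t=0,i=5, bit5=0)
  nb #..: next=.  (t=0,i=11, bit4=0)
  nb .##: next=.  (t=0,i=6, bit3=0)
  nb .#.: next=#  (t=0,i=4, bit2=1)
  nb ..#: next=#  (t=0,i=3, bit1=1)
  nb ...: next=#  (t=0,i=0, bit0=1)
  bits 00000111 = 7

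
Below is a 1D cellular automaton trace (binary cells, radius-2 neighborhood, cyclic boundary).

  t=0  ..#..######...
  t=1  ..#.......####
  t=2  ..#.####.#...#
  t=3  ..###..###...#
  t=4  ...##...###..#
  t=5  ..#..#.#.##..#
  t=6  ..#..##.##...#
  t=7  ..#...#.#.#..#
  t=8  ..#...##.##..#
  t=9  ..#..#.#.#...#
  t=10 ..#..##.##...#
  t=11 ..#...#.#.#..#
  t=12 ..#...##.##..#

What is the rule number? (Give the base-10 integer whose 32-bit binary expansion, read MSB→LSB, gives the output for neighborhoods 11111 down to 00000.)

902917177

  [31] ##### => .  t=0,i=7
  [30] ####. => .  t=0,i=9
  [29] ###.# => #  t=2,i=7
  [28] ###.. => #  t=0,i=10
  [27] ##.## => .  t=6,i=7
  [26] ##.#. => #  t=2,i=8
  [25] ##..# => .  t=1,i=0
  [24] ##... => #  t=0,i=11
  [23] #.### => #  t=2,i=4
  [22] #.##. => #  t=5,i=9
  [21] #.#.# => .  t=5,i=7
  [20] #.#.. => #  t=2,i=9
  [19] #..## => .  t=0,i=4
  [18] #..#. => .  t=1,i=1
  [17] #...# => .  t=2,i=11
  [16] #.... => #  t=0,i=12
  [15] .#### => .  t=0,i=6
  [14] .###. => #  t=3,i=3
  [13] .##.# => #  t=6,i=6
  [12] .##.. => .  t=4,i=4
  [11] .#.## => #  t=2,i=3
  [10] .#.#. => #  t=5,i=6
  [9] .#..# => .  t=0,i=3
  [8] .#... => .  t=1,i=3
  [7] ..### => .  t=0,i=5
  [6] ..##. => .  t=4,i=3
  [5] ..#.# => #  t=2,i=2
  [4] ..#.. => #  t=0,i=2
  [3] ...## => #  t=1,i=9
  [2] ...#. => .  t=0,i=1
  [1] ....# => .  t=0,i=0
  [0] ..... => #  t=0,i=13
  bits 00110101110100010110110000111001 = 902917177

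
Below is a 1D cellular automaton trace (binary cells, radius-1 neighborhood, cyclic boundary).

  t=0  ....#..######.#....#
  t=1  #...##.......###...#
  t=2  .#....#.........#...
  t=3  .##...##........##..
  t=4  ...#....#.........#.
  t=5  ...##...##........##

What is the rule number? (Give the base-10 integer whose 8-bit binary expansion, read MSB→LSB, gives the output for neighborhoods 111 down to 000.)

  nb ###: next=.  (t=0,i=8, bit7=0)
  nb ##.: next=.  (t=0,i=12, bit6=0)
  nb #.#: next=#  (t=0,i=13, bit5=1)
  nb #..: next=#  (t=0,i=0, bit4=1)
  nb .##: next=.  (t=0,i=7, bit3=0)
  nb .#.: next=#  (t=0,i=4, bit2=1)
  nb ..#: next=.  (t=0,i=3, bit1=0)
  nb ...: next=.  (t=0,i=1, bit0=0)
  bits 00110100 = 52

52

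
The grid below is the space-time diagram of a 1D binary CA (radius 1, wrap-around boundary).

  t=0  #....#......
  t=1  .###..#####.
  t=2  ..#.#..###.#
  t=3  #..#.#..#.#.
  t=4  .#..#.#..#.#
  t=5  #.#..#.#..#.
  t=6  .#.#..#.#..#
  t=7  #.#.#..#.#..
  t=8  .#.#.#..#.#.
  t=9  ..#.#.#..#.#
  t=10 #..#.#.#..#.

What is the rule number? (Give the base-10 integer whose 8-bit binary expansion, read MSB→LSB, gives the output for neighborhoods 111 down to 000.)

177

  [7] ### => #  t=1,i=2
  [6] ##. => .  t=1,i=3
  [5] #.# => #  t=2,i=3
  [4] #.. => #  t=0,i=1
  [3] .## => .  t=1,i=1
  [2] .#. => .  t=0,i=0
  [1] ..# => .  t=0,i=4
  [0] ... => #  t=0,i=2
  bits 10110001 = 177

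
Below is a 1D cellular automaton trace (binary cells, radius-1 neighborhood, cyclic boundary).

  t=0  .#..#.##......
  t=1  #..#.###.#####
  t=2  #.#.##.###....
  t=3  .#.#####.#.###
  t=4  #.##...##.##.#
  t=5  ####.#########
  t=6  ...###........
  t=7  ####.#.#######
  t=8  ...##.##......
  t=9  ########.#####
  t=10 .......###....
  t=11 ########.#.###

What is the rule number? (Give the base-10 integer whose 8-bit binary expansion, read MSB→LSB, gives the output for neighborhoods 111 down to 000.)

107

  ### -> .   bit 7 = 0  t=1,i=6
  ##. -> #   bit 6 = 1  t=0,i=7
  #.# -> #   bit 5 = 1  t=0,i=5
  #.. -> .   bit 4 = 0  t=0,i=2
  .## -> #   bit 3 = 1  t=0,i=6
  .#. -> .   bit 2 = 0  t=0,i=1
  ..# -> #   bit 1 = 1  t=0,i=0
  ... -> #   bit 0 = 1  t=0,i=9
  bits 01101011 = 107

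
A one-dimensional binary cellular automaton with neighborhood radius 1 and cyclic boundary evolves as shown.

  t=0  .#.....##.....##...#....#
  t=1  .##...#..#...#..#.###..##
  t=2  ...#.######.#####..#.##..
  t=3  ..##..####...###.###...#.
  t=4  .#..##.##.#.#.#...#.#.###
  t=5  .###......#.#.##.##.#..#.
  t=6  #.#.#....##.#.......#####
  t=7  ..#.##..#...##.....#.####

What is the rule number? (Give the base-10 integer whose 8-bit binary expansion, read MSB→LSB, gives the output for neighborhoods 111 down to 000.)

150

  ###|#  b7=1 t=1,i=19
  ##.|.  b6=0 t=0,i=8
  #.#|.  b5=0 t=0,i=0
  #..|#  b4=1 t=0,i=2
  .##|.  b3=0 t=0,i=7
  .#.|#  b2=1 t=0,i=1
  ..#|#  b1=1 t=0,i=6
  ...|.  b0=0 t=0,i=3
  bits 10010110 = 150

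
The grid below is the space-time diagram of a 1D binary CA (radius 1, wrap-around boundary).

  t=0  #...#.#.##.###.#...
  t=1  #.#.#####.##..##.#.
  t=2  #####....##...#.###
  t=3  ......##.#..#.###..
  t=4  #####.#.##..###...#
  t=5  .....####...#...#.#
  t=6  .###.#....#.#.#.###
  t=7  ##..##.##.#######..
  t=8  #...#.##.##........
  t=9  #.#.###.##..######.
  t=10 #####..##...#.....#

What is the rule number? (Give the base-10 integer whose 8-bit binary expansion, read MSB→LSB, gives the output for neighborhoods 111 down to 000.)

  [7] ### => .  t=0,i=12
  [6] ##. => .  t=0,i=9
  [5] #.# => #  t=0,i=5
  [4] #.. => .  t=0,i=1
  [3] .## => #  t=0,i=8
  [2] .#. => #  t=0,i=0
  [1] ..# => .  t=0,i=3
  [0] ... => #  t=0,i=2
  bits 00101101 = 45

45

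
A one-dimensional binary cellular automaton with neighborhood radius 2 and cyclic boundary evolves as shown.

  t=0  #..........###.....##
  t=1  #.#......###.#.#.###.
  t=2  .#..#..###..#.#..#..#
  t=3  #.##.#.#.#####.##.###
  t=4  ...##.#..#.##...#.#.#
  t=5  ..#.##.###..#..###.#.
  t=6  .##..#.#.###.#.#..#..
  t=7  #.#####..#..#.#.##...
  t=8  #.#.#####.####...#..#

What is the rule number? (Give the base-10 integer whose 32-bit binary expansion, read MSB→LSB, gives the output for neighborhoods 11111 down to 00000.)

  ##### -> #   bit 31 = 1  t=3,i=11
  ####. -> #   bit 30 = 1  t=3,i=12
  ###.# -> .   bit 29 = 0  t=1,i=11
  ###.. -> #   bit 28 = 1  t=0,i=0
  ##.## -> .   bit 27 = 0  t=3,i=1
  ##.#. -> #   bit 26 = 1  t=1,i=12
  ##..# -> #   bit 25 = 1  t=2,i=10
  ##... -> .   bit 24 = 0  t=0,i=1
  #.### -> #   bit 23 = 1  t=1,i=17
  #.##. -> .   bit 22 = 0  t=3,i=2
  #.#.# -> .   bit 21 = 0  t=1,i=0
  #.#.. -> .   bit 20 = 0  t=1,i=2
  #..## -> .   bit 19 = 0  t=2,i=6
  #..#. -> #   bit 18 = 1  t=2,i=3
  #...# -> .   bit 17 = 0  t=4,i=1
  #.... -> #   bit 16 = 1  t=0,i=2
  .#### -> .   bit 15 = 0  t=3,i=10
  .###. -> .   bit 14 = 0  t=0,i=12
  .##.# -> #   bit 13 = 1  t=3,i=3
  .##.. -> #   bit 12 = 1  t=4,i=12
  .#.## -> .   bit 11 = 0  t=1,i=16
  .#.#. -> #   bit 10 = 1  t=1,i=1
  .#..# -> #   bit 9 = 1  t=2,i=2
  .#... -> .   bit 8 = 0  t=1,i=3
  ..### -> #   bit 7 = 1  t=0,i=11
  ..##. -> .   bit 6 = 0  t=4,i=3
  ..#.# -> #   bit 5 = 1  t=2,i=12
  ..#.. -> .   bit 4 = 0  t=2,i=4
  ...## -> #   bit 3 = 1  t=0,i=10
  ...#. -> #   bit 2 = 1  t=4,i=15
  ....# -> #   bit 1 = 1  t=0,i=9
  ..... -> .   bit 0 = 0  t=0,i=3
  bits 11010110100001010011011010101110 = 3599054510

3599054510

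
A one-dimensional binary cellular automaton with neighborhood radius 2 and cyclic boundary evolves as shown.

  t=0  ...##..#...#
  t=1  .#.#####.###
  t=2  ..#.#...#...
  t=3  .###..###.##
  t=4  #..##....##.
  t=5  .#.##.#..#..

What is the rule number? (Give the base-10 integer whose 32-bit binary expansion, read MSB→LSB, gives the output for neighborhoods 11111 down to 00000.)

  [31] ##### => .  t=1,i=5
  [30] ####. => .  t=1,i=6
  [29] ###.# => .  t=1,i=7
  [28] ###.. => #  t=3,i=3
  [27] ##.## => #  t=1,i=8
  [26] ##.#. => .  t=1,i=0
  [25] ##..# => #  t=0,i=5
  [24] ##... => .  t=4,i=5
  [23] #.### => .  t=1,i=3
  [22] #.##. => #  t=3,i=10
  [21] #.#.# => .  t=1,i=1
  [20] #.#.. => .  t=2,i=4
  [19] #..## => .  t=3,i=5
  [18] #..#. => #  t=0,i=6
  [17] #...# => #  t=0,i=1
  [16] #.... => #  t=2,i=10
  [15] .#### => #  t=1,i=4
  [14] .###. => .  t=1,i=10
  [13] .##.# => .  t=3,i=11
  [12] .##.. => #  t=0,i=4
  [11] .#.## => #  t=1,i=2
  [10] .#.#. => #  t=2,i=3
  [9] .#..# => #  t=4,i=1
  [8] .#... => .  t=0,i=0
  [7] ..### => .  t=3,i=6
  [6] ..##. => #  t=0,i=3
  [5] ..#.# => #  t=2,i=2
  [4] ..#.. => #  t=0,i=7
  [3] ...## => .  t=0,i=2
  [2] ...#. => #  t=0,i=10
  [1] ....# => .  t=2,i=0
  [0] ..... => #  t=2,i=11
  bits 00011010010001111001111001110101 = 440901237

440901237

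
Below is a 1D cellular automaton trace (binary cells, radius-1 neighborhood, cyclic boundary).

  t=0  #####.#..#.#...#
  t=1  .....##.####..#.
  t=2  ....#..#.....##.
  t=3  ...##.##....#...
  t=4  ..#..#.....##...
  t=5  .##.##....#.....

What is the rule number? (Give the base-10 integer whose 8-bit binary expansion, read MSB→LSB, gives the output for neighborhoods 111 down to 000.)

38

  [7] ### => .  t=0,i=0
  [6] ##. => .  t=0,i=4
  [5] #.# => #  t=0,i=5
  [4] #.. => .  t=0,i=7
  [3] .## => .  t=0,i=15
  [2] .#. => #  t=0,i=6
  [1] ..# => #  t=0,i=8
  [0] ... => .  t=0,i=13
  bits 00100110 = 38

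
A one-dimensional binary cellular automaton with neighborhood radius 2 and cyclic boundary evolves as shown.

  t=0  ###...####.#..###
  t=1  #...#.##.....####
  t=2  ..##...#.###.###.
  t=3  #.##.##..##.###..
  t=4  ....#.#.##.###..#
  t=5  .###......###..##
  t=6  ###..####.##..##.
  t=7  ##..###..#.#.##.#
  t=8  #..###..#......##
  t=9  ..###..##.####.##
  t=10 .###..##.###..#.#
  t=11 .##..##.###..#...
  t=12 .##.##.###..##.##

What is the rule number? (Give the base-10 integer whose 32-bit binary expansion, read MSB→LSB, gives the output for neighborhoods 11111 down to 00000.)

2291126487

  [31] ##### => #  t=0,i=0
  [30] ####. => .  t=0,i=1
  [29] ###.# => .  t=0,i=9
  [28] ###.. => .  t=0,i=2
  [27] ##.## => #  t=2,i=12
  [26] ##.#. => .  t=0,i=10
  [25] ##..# => .  t=3,i=7
  [24] ##... => .  t=0,i=3
  [23] #.### => #  t=2,i=9
  [22] #.##. => .  t=1,i=6
  [21] #.#.# => .  t=4,i=6
  [20] #.#.. => .  t=0,i=11
  [19] #..## => #  t=0,i=13
  [18] #..#. => #  t=3,i=16
  [17] #...# => #  t=0,i=4
  [16] #.... => #  t=1,i=9
  [15] .#### => #  t=0,i=7
  [14] .###. => #  t=2,i=10
  [13] .##.# => .  t=3,i=3
  [12] .##.. => #  t=1,i=7
  [11] .#.## => .  t=1,i=5
  [10] .#.#. => .  t=4,i=5
  [9] .#..# => .  t=0,i=12
  [8] .#... => .  t=4,i=0
  [7] ..### => #  t=0,i=6
  [6] ..##. => #  t=2,i=2
  [5] ..#.# => .  t=1,i=4
  [4] ..#.. => #  t=4,i=16
  [3] ...## => .  t=0,i=5
  [2] ...#. => #  t=1,i=3
  [1] ....# => #  t=1,i=11
  [0] ..... => #  t=1,i=10
  bits 10001000100011111101000011010111 = 2291126487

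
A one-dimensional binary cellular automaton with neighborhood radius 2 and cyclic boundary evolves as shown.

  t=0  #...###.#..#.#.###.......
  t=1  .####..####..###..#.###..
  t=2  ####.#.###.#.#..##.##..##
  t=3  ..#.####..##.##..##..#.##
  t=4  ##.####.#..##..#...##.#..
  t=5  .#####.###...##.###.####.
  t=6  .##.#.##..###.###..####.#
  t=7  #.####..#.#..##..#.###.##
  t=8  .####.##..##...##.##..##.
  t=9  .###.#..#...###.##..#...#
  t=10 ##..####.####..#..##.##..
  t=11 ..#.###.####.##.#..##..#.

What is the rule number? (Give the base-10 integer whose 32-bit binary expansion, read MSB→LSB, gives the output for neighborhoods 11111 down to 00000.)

  [31] ##### => .  t=2,i=0
  [30] ####. => #  t=1,i=3
  [29] ###.# => .  t=0,i=6
  [28] ###.. => .  t=0,i=17
  [27] ##.## => #  t=2,i=18
  [26] ##.#. => #  t=0,i=7
  [25] ##..# => #  t=1,i=5
  [24] ##... => #  t=0,i=18
  [23] #.### => #  t=0,i=15
  [22] #.##. => .  t=2,i=19
  [21] #.#.# => #  t=0,i=13
  [20] #.#.. => #  t=0,i=8
  [19] #..## => .  t=1,i=6
  [18] #..#. => #  t=0,i=10
  [17] #...# => #  t=0,i=2
  [16] #.... => .  t=0,i=19
  [15] .#### => #  t=1,i=2
  [14] .###. => .  t=0,i=5
  [13] .##.# => #  t=2,i=17
  [12] .##.. => .  t=2,i=20
  [11] .#.## => #  t=0,i=14
  [10] .#.#. => .  t=0,i=12
  [9] .#..# => #  t=0,i=9
  [8] .#... => #  t=0,i=1
  [7] ..### => #  t=0,i=4
  [6] ..##. => .  t=2,i=16
  [5] ..#.# => .  t=0,i=11
  [4] ..#.. => .  t=0,i=0
  [3] ...## => #  t=0,i=3
  [2] ...#. => .  t=0,i=24
  [1] ....# => .  t=0,i=23
  [0] ..... => #  t=0,i=20
  bits 01001111101101101010101110001001 = 1337371529

1337371529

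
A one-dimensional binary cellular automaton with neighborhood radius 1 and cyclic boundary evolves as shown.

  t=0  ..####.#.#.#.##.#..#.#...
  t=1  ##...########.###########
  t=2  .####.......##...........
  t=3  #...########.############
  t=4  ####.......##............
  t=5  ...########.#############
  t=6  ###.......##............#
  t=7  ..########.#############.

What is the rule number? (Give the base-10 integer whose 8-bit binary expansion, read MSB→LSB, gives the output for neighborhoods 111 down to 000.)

119

  [7] ### => .  t=0,i=3
  [6] ##. => #  t=0,i=5
  [5] #.# => #  t=0,i=6
  [4] #.. => #  t=0,i=17
  [3] .## => .  t=0,i=2
  [2] .#. => #  t=0,i=7
  [1] ..# => #  t=0,i=1
  [0] ... => #  t=0,i=0
  bits 01110111 = 119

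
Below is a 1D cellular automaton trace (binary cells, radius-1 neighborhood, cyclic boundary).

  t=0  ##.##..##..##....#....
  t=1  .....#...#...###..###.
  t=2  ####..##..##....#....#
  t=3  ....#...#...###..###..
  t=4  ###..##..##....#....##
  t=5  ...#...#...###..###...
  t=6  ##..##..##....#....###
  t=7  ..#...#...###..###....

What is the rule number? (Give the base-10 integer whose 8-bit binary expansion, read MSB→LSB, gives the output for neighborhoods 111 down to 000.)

17

  [7] ### => .  t=1,i=14
  [6] ##. => .  t=0,i=1
  [5] #.# => .  t=0,i=2
  [4] #.. => #  t=0,i=5
  [3] .## => .  t=0,i=0
  [2] .#. => .  t=0,i=17
  [1] ..# => .  t=0,i=6
  [0] ... => #  t=0,i=14
  bits 00010001 = 17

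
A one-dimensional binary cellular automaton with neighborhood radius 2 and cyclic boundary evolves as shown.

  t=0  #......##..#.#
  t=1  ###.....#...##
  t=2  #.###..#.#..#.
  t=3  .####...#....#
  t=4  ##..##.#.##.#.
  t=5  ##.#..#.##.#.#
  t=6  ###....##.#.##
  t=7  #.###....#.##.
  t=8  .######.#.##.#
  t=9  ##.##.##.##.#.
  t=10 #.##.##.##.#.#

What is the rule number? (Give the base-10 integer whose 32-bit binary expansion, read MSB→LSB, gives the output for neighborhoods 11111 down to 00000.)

  #####|#  b31=1 t=1,i=0
  ####.|.  b30=0 t=1,i=1
  ###.#|#  b29=1 t=5,i=1
  ###..|#  b28=1 t=1,i=2
  ##.##|#  b27=1 t=9,i=2
  ##.#.|#  b26=1 t=4,i=6
  ##..#|.  b25=0 t=0,i=9
  ##...|#  b24=1 t=0,i=1
  #.###|#  b23=1 t=2,i=2
  #.##.|#  b22=1 t=0,i=13
  #.#.#|.  b21=0 t=2,i=0
  #.#..|.  b20=0 t=2,i=9
  #..##|#  b19=1 t=4,i=3
  #..#.|.  b18=0 t=0,i=10
  #...#|.  b17=0 t=1,i=10
  #....|#  b16=1 t=0,i=2
  .####|.  b15=0 t=1,i=13
  .###.|#  b14=1 t=2,i=3
  .##.#|.  b13=0 t=4,i=5
  .##..|#  b12=1 t=0,i=0
  .#.##|#  b11=1 t=0,i=12
  .#.#.|#  b10=1 t=2,i=8
  .#..#|.  b9=0 t=2,i=10
  .#...|#  b8=1 t=1,i=9
  ..###|#  b7=1 t=1,i=12
  ..##.|.  b6=0 t=0,i=7
  ..#.#|.  b5=0 t=0,i=11
  ..#..|.  b4=0 t=1,i=8
  ...##|.  b3=0 t=0,i=6
  ...#.|#  b2=1 t=1,i=7
  ....#|.  b1=0 t=0,i=5
  .....|.  b0=0 t=0,i=3
  bits 10111101110010010101110110000100 = 3184090500

3184090500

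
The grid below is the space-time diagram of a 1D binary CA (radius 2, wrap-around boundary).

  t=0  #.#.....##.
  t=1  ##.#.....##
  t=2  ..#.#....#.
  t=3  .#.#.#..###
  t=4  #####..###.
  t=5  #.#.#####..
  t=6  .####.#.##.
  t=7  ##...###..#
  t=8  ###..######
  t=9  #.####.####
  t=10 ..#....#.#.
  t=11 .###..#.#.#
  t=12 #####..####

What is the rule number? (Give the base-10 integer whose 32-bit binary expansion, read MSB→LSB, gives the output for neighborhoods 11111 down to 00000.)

2544397716

  #####|#  b31=1 t=4,i=2
  ####.|.  b30=0 t=1,i=0
  ###.#|.  b29=0 t=1,i=1
  ###..|#  b28=1 t=4,i=4
  ##.##|.  b27=0 t=4,i=10
  ##.#.|#  b26=1 t=0,i=10
  ##..#|#  b25=1 t=4,i=5
  ##...|#  b24=1 t=7,i=2
  #.###|#  b23=1 t=4,i=0
  #.##.|.  b22=0 t=6,i=8
  #.#.#|#  b21=1 t=0,i=0
  #.#..|.  b20=0 t=0,i=2
  #..##|#  b19=1 t=3,i=7
  #..#.|.  b18=0 t=5,i=10
  #...#|.  b17=0 t=2,i=0
  #....|.  b16=0 t=0,i=4
  .####|.  b15=0 t=1,i=10
  .###.|#  b14=1 t=3,i=9
  .##.#|#  b13=1 t=0,i=9
  .##..|.  b12=0 t=6,i=9
  .#.##|#  b11=1 t=5,i=3
  .#.#.|#  b10=1 t=0,i=1
  .#..#|.  b9=0 t=3,i=6
  .#...|#  b8=1 t=0,i=3
  ..###|#  b7=1 t=1,i=9
  ..##.|.  b6=0 t=0,i=8
  ..#.#|.  b5=0 t=2,i=2
  ..#..|#  b4=1 t=2,i=9
  ...##|.  b3=0 t=0,i=7
  ...#.|#  b2=1 t=2,i=1
  ....#|.  b1=0 t=0,i=6
  .....|.  b0=0 t=0,i=5
  bits 10010111101010000110110110010100 = 2544397716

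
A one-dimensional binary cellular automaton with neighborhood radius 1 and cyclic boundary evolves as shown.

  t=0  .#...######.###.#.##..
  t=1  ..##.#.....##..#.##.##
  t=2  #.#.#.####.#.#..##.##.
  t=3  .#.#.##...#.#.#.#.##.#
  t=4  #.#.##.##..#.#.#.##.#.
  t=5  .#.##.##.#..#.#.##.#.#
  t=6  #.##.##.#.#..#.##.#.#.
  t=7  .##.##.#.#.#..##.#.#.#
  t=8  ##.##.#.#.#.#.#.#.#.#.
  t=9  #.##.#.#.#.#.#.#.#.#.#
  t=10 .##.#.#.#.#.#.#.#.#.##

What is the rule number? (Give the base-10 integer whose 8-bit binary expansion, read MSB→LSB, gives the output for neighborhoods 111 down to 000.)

  ###|.  b7=0 t=0,i=6
  ##.|.  b6=0 t=0,i=10
  #.#|#  b5=1 t=0,i=11
  #..|#  b4=1 t=0,i=2
  .##|#  b3=1 t=0,i=5
  .#.|.  b2=0 t=0,i=1
  ..#|.  b1=0 t=0,i=0
  ...|#  b0=1 t=0,i=3
  bits 00111001 = 57

57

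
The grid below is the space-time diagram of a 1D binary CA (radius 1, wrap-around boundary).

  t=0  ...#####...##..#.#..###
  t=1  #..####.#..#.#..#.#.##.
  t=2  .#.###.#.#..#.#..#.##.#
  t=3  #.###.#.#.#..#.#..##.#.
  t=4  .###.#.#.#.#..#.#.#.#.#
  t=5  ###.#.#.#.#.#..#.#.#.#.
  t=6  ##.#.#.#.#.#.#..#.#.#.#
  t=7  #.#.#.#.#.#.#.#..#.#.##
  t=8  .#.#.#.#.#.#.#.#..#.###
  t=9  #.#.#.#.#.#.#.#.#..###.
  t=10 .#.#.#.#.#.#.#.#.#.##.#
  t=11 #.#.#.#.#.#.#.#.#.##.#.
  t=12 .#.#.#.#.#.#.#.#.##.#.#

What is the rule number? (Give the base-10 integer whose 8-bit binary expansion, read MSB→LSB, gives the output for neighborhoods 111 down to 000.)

184

  nb ###: next=#  (t=0,i=4, bit7=1)
  nb ##.: next=.  (t=0,i=7, bit6=0)
  nb #.#: next=#  (t=0,i=16, bit5=1)
  nb #..: next=#  (t=0,i=0, bit4=1)
  nb .##: next=#  (t=0,i=3, bit3=1)
  nb .#.: next=.  (t=0,i=15, bit2=0)
  nb ..#: next=.  (t=0,i=2, bit1=0)
  nb ...: next=.  (t=0,i=1, bit0=0)
  bits 10111000 = 184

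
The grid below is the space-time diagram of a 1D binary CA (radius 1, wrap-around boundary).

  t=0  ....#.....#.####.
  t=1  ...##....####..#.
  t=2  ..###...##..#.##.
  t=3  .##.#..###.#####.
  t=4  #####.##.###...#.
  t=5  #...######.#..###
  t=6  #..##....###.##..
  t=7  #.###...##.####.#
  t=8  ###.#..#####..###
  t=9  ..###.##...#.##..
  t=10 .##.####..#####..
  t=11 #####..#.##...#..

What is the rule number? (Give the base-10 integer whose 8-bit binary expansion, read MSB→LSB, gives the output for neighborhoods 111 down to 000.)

  ###|.  b7=0 t=0,i=13
  ##.|#  b6=1 t=0,i=15
  #.#|#  b5=1 t=0,i=11
  #..|.  b4=0 t=0,i=5
  .##|#  b3=1 t=0,i=12
  .#.|#  b2=1 t=0,i=4
  ..#|#  b1=1 t=0,i=3
  ...|.  b0=0 t=0,i=0
  bits 01101110 = 110

110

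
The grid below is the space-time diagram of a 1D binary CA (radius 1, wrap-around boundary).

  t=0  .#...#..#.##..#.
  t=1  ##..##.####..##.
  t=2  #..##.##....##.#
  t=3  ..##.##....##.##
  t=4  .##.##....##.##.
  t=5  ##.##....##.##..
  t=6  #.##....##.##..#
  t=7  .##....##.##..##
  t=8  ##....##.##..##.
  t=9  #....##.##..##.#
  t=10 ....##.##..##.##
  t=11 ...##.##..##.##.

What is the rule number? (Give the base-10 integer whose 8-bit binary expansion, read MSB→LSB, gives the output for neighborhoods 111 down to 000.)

  nb ###: next=.  (t=1,i=8, bit7=0)
  nb ##.: next=.  (t=0,i=11, bit6=0)
  nb #.#: next=#  (t=0,i=9, bit5=1)
  nb #..: next=.  (t=0,i=2, bit4=0)
  nb .##: next=#  (t=0,i=10, bit3=1)
  nb .#.: next=#  (t=0,i=1, bit2=1)
  nb ..#: next=#  (t=0,i=0, bit1=1)
  nb ...: next=.  (t=0,i=3, bit0=0)
  bits 00101110 = 46

46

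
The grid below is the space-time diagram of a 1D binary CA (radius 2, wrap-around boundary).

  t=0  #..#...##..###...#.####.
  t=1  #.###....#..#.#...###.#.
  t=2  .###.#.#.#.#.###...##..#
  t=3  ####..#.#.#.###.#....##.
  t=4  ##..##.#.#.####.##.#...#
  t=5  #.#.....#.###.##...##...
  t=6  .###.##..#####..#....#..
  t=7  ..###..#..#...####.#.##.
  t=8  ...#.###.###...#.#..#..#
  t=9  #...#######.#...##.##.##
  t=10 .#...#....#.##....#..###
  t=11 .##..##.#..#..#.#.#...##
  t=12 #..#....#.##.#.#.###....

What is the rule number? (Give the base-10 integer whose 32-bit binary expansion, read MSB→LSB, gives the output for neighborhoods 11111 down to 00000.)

731172115

  ##### -> .   bit 31 = 0  t=6,i=11
  ####. -> .   bit 30 = 0  t=0,i=21
  ###.# -> #   bit 29 = 1  t=0,i=22
  ###.. -> .   bit 28 = 0  t=0,i=13
  ##.## -> #   bit 27 = 1  t=3,i=23
  ##.#. -> .   bit 26 = 0  t=0,i=23
  ##..# -> #   bit 25 = 1  t=0,i=9
  ##... -> #   bit 24 = 1  t=0,i=14
  #.### -> #   bit 23 = 1  t=0,i=19
  #.##. -> .   bit 22 = 0  t=4,i=16
  #.#.# -> .   bit 21 = 0  t=1,i=0
  #.#.. -> #   bit 20 = 1  t=0,i=0
  #..## -> .   bit 19 = 0  t=0,i=10
  #..#. -> #   bit 18 = 1  t=0,i=2
  #...# -> .   bit 17 = 0  t=0,i=5
  #.... -> .   bit 16 = 0  t=1,i=6
  .#### -> #   bit 15 = 1  t=0,i=20
  .###. -> #   bit 14 = 1  t=0,i=12
  .##.# -> .   bit 13 = 0  t=3,i=22
  .##.. -> .   bit 12 = 0  t=0,i=8
  .#.## -> #   bit 11 = 1  t=0,i=18
  .#.#. -> #   bit 10 = 1  t=1,i=13
  .#..# -> .   bit 9 = 0  t=0,i=1
  .#... -> #   bit 8 = 1  t=0,i=4
  ..### -> .   bit 7 = 0  t=0,i=11
  ..##. -> .   bit 6 = 0  t=0,i=7
  ..#.# -> .   bit 5 = 0  t=0,i=17
  ..#.. -> #   bit 4 = 1  t=0,i=3
  ...## -> .   bit 3 = 0  t=0,i=6
  ...#. -> .   bit 2 = 0  t=0,i=16
  ....# -> #   bit 1 = 1  t=1,i=7
  ..... -> #   bit 0 = 1  t=5,i=5
  bits 00101011100101001100110100010011 = 731172115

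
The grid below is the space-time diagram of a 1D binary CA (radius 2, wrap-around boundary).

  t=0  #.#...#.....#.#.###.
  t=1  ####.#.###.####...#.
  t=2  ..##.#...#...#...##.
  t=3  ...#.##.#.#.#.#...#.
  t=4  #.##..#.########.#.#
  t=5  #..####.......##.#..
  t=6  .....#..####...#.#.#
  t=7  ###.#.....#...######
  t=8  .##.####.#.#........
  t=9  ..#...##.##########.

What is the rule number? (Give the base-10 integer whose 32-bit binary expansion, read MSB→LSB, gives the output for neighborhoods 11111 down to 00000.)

1647654181

  #####|.  b31=0 t=4,i=10
  ####.|#  b30=1 t=1,i=2
  ###.#|#  b29=1 t=0,i=18
  ###..|.  b28=0 t=1,i=14
  ##.##|.  b27=0 t=1,i=10
  ##.#.|.  b26=0 t=0,i=19
  ##..#|#  b25=1 t=4,i=4
  ##...|.  b24=0 t=1,i=15
  #.###|.  b23=0 t=0,i=16
  #.##.|.  b22=0 t=3,i=5
  #.#.#|#  b21=1 t=0,i=0
  #.#..|#  b20=1 t=0,i=2
  #..##|.  b19=0 t=5,i=2
  #..#.|#  b18=1 t=4,i=5
  #...#|.  b17=0 t=0,i=4
  #....|#  b16=1 t=0,i=8
  .####|.  b15=0 t=1,i=1
  .###.|.  b14=0 t=0,i=17
  .##.#|#  b13=1 t=2,i=3
  .##..|#  b12=1 t=2,i=18
  .#.##|.  b11=0 t=0,i=15
  .#.#.|#  b10=1 t=0,i=1
  .#..#|.  b9=0 t=5,i=1
  .#...|#  b8=1 t=0,i=3
  ..###|.  b7=0 t=5,i=3
  ..##.|.  b6=0 t=2,i=2
  ..#.#|#  b5=1 t=0,i=12
  ..#..|.  b4=0 t=0,i=6
  ...##|.  b3=0 t=2,i=1
  ...#.|#  b2=1 t=0,i=5
  ....#|.  b1=0 t=0,i=10
  .....|#  b0=1 t=0,i=9
  bits 01100010001101010011010100100101 = 1647654181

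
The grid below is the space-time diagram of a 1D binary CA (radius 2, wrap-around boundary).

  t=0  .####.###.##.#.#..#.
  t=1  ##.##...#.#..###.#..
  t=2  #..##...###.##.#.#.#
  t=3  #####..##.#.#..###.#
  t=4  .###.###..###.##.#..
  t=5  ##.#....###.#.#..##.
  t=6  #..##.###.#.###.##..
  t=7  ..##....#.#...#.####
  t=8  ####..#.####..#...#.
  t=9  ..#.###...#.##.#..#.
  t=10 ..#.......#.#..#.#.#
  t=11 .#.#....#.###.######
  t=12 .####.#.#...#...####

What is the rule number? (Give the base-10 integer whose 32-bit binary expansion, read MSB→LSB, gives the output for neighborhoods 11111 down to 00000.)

3799782890

  ##### -> #   bit 31 = 1  t=3,i=1
  ####. -> #   bit 30 = 1  t=0,i=3
  ###.# -> #   bit 29 = 1  t=0,i=4
  ###.. -> .   bit 28 = 0  t=3,i=4
  ##.## -> .   bit 27 = 0  t=0,i=5
  ##.#. -> .   bit 26 = 0  t=0,i=12
  ##..# -> #   bit 25 = 1  t=2,i=1
  ##... -> .   bit 24 = 0  t=1,i=5
  #.### -> .   bit 23 = 0  t=0,i=6
  #.##. -> #   bit 22 = 1  t=0,i=10
  #.#.# -> #   bit 21 = 1  t=0,i=13
  #.#.. -> #   bit 20 = 1  t=0,i=15
  #..## -> #   bit 19 = 1  t=0,i=0
  #..#. -> #   bit 18 = 1  t=0,i=17
  #...# -> .   bit 17 = 0  t=1,i=6
  #.... -> .   bit 16 = 0  t=5,i=5
  .#### -> .   bit 15 = 0  t=0,i=2
  .###. -> .   bit 14 = 0  t=0,i=7
  .##.# -> .   bit 13 = 0  t=0,i=11
  .##.. -> #   bit 12 = 1  t=1,i=4
  .#.## -> .   bit 11 = 0  t=2,i=18
  .#.#. -> #   bit 10 = 1  t=0,i=14
  .#..# -> .   bit 9 = 0  t=0,i=16
  .#... -> #   bit 8 = 1  t=4,i=18
  ..### -> #   bit 7 = 1  t=0,i=1
  ..##. -> #   bit 6 = 1  t=1,i=0
  ..#.# -> #   bit 5 = 1  t=1,i=8
  ..#.. -> .   bit 4 = 0  t=0,i=18
  ...## -> #   bit 3 = 1  t=2,i=7
  ...#. -> .   bit 2 = 0  t=1,i=7
  ....# -> #   bit 1 = 1  t=5,i=6
  ..... -> .   bit 0 = 0  t=10,i=5
  bits 11100010011111000001010111101010 = 3799782890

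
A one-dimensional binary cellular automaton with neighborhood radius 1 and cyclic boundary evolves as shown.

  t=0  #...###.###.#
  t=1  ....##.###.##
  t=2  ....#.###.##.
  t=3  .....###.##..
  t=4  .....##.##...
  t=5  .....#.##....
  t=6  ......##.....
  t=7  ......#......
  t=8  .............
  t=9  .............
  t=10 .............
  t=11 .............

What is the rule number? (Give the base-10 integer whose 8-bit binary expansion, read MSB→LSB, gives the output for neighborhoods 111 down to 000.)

168

  ### -> #   bit 7 = 1  t=0,i=5
  ##. -> .   bit 6 = 0  t=0,i=0
  #.# -> #   bit 5 = 1  t=0,i=7
  #.. -> .   bit 4 = 0  t=0,i=1
  .## -> #   bit 3 = 1  t=0,i=4
  .#. -> .   bit 2 = 0  t=2,i=4
  ..# -> .   bit 1 = 0  t=0,i=3
  ... -> .   bit 0 = 0  t=0,i=2
  bits 10101000 = 168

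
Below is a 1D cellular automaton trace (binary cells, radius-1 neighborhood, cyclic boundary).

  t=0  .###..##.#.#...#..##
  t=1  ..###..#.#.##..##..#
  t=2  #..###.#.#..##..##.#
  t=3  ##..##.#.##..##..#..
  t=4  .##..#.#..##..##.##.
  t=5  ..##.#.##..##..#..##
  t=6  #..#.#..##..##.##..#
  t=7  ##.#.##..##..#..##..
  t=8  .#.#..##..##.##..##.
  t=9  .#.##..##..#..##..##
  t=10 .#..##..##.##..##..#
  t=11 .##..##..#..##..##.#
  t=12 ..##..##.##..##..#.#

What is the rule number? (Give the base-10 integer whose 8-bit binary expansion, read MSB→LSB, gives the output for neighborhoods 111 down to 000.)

  [7] ### => #  t=0,i=2
  [6] ##. => #  t=0,i=3
  [5] #.# => .  t=0,i=0
  [4] #.. => #  t=0,i=4
  [3] .## => .  t=0,i=1
  [2] .#. => #  t=0,i=9
  [1] ..# => .  t=0,i=5
  [0] ... => .  t=0,i=13
  bits 11010100 = 212

212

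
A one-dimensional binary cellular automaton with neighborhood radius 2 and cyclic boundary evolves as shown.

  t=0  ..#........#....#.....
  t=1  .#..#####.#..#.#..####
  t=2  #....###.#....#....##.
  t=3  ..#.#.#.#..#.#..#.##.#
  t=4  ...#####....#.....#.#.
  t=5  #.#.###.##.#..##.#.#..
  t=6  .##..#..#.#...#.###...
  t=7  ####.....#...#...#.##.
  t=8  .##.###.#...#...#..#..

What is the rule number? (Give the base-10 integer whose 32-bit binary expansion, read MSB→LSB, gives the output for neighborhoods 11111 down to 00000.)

3345077325

  [31] ##### => #  t=1,i=6
  [30] ####. => #  t=1,i=7
  [29] ###.# => .  t=1,i=8
  [28] ###.. => .  t=4,i=7
  [27] ##.## => .  t=5,i=7
  [26] ##.#. => #  t=1,i=0
  [25] ##..# => #  t=6,i=3
  [24] ##... => #  t=4,i=8
  [23] #.### => .  t=5,i=4
  [22] #.##. => #  t=3,i=18
  [21] #.#.# => #  t=3,i=4
  [20] #.#.. => .  t=1,i=1
  [19] #..## => .  t=1,i=3
  [18] #..#. => .  t=1,i=12
  [17] #...# => .  t=6,i=12
  [16] #.... => #  t=0,i=4
  [15] .#### => #  t=1,i=5
  [14] .###. => #  t=2,i=6
  [13] .##.# => .  t=2,i=20
  [12] .##.. => #  t=6,i=2
  [11] .#.## => .  t=3,i=17
  [10] .#.#. => #  t=1,i=14
  [9] .#..# => .  t=1,i=2
  [8] .#... => .  t=0,i=3
  [7] ..### => .  t=1,i=4
  [6] ..##. => #  t=2,i=19
  [5] ..#.# => .  t=1,i=13
  [4] ..#.. => .  t=0,i=2
  [3] ...## => #  t=2,i=4
  [2] ...#. => #  t=0,i=1
  [1] ....# => .  t=0,i=0
  [0] ..... => #  t=0,i=5
  bits 11000111011000011101010001001101 = 3345077325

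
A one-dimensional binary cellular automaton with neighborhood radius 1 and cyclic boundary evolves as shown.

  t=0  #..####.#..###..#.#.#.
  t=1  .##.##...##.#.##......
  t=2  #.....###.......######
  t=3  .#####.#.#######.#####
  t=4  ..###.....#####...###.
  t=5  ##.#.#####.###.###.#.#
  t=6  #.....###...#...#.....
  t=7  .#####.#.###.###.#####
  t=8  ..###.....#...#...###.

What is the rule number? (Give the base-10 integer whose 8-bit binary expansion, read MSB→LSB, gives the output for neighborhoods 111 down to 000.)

147

  nb ###: next=#  (t=0,i=4, bit7=1)
  nb ##.: next=.  (t=0,i=6, bit6=0)
  nb #.#: next=.  (t=0,i=7, bit5=0)
  nb #..: next=#  (t=0,i=1, bit4=1)
  nb .##: next=.  (t=0,i=3, bit3=0)
  nb .#.: next=.  (t=0,i=0, bit2=0)
  nb ..#: next=#  (t=0,i=2, bit1=1)
  nb ...: next=#  (t=1,i=7, bit0=1)
  bits 10010011 = 147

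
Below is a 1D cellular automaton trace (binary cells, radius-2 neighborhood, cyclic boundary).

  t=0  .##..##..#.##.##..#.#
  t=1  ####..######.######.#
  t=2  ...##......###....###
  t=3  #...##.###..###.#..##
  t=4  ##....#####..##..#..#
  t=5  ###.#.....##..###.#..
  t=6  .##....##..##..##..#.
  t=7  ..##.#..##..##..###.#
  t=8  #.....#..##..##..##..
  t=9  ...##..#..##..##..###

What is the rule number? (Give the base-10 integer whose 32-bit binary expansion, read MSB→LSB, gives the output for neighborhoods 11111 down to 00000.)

1004821027

  #####|.  b31=0 t=1,i=1
  ####.|.  b30=0 t=1,i=2
  ###.#|#  b29=1 t=1,i=11
  ###..|#  b28=1 t=1,i=3
  ##.##|#  b27=1 t=0,i=13
  ##.#.|.  b26=0 t=3,i=15
  ##..#|#  b25=1 t=0,i=3
  ##...|#  b24=1 t=2,i=0
  #.###|#  b23=1 t=1,i=13
  #.##.|#  b22=1 t=0,i=1
  #.#.#|#  b21=1 t=0,i=20
  #.#..|.  b20=0 t=3,i=16
  #..##|.  b19=0 t=0,i=4
  #..#.|#  b18=1 t=0,i=8
  #...#|.  b17=0 t=2,i=1
  #....|.  b16=0 t=2,i=6
  .####|.  b15=0 t=1,i=0
  .###.|#  b14=1 t=2,i=12
  .##.#|.  b13=0 t=0,i=12
  .##..|#  b12=1 t=0,i=2
  .#.##|#  b11=1 t=0,i=0
  .#.#.|.  b10=0 t=0,i=19
  .#..#|#  b9=1 t=3,i=17
  .#...|.  b8=0 t=5,i=5
  ..###|.  b7=0 t=1,i=6
  ..##.|.  b6=0 t=0,i=5
  ..#.#|#  b5=1 t=0,i=9
  ..#..|.  b4=0 t=4,i=17
  ...##|.  b3=0 t=2,i=2
  ...#.|.  b2=0 t=8,i=5
  ....#|#  b1=1 t=2,i=9
  .....|#  b0=1 t=2,i=7
  bits 00111011111001000101101000100011 = 1004821027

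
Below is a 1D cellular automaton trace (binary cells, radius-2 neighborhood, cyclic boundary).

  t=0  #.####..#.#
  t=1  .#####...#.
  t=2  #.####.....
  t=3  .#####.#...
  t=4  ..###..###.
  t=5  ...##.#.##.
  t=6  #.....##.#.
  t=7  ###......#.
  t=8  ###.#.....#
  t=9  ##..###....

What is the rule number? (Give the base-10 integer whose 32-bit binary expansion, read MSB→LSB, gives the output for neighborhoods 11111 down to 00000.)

  ##### -> #   bit 31 = 1  t=1,i=3
  ####. -> #   bit 30 = 1  t=0,i=4
  ###.# -> .   bit 29 = 0  t=3,i=5
  ###.. -> #   bit 28 = 1  t=0,i=5
  ##.## -> #   bit 27 = 1  t=0,i=1
  ##.#. -> .   bit 26 = 0  t=3,i=6
  ##..# -> .   bit 25 = 0  t=0,i=6
  ##... -> .   bit 24 = 0  t=1,i=6
  #.### -> #   bit 23 = 1  t=0,i=2
  #.##. -> .   bit 22 = 0  t=0,i=10
  #.#.# -> #   bit 21 = 1  t=5,i=6
  #.#.. -> #   bit 20 = 1  t=3,i=7
  #..## -> #   bit 19 = 1  t=1,i=0
  #..#. -> .   bit 18 = 0  t=0,i=7
  #...# -> .   bit 17 = 0  t=1,i=7
  #.... -> #   bit 16 = 1  t=2,i=7
  .#### -> #   bit 15 = 1  t=0,i=3
  .###. -> #   bit 14 = 1  t=4,i=3
  .##.# -> .   bit 13 = 0  t=0,i=0
  .##.. -> #   bit 12 = 1  t=5,i=9
  .#.## -> #   bit 11 = 1  t=0,i=9
  .#.#. -> .   bit 10 = 0  t=6,i=10
  .#..# -> .   bit 9 = 0  t=1,i=10
  .#... -> #   bit 8 = 1  t=3,i=8
  ..### -> .   bit 7 = 0  t=1,i=1
  ..##. -> .   bit 6 = 0  t=5,i=3
  ..#.# -> .   bit 5 = 0  t=0,i=8
  ..#.. -> .   bit 4 = 0  t=1,i=9
  ...## -> .   bit 3 = 0  t=3,i=0
  ...#. -> .   bit 2 = 0  t=1,i=8
  ....# -> .   bit 1 = 0  t=2,i=9
  ..... -> .   bit 0 = 0  t=2,i=8
  bits 11011000101110011101100100000000 = 3636058368

3636058368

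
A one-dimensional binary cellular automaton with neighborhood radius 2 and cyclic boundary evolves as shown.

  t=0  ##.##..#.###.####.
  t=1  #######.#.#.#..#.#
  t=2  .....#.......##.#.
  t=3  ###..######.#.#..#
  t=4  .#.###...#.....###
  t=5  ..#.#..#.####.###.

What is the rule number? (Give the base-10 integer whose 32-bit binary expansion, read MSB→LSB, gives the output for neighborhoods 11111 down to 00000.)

  [31] ##### => .  t=1,i=1
  [30] ####. => #  t=0,i=15
  [29] ###.# => .  t=0,i=11
  [28] ###.. => .  t=3,i=2
  [27] ##.## => #  t=0,i=2
  [26] ##.#. => .  t=1,i=7
  [25] ##..# => #  t=0,i=5
  [24] ##... => .  t=4,i=6
  [23] #.### => .  t=0,i=9
  [22] #.##. => #  t=0,i=0
  [21] #.#.# => .  t=1,i=8
  [20] #.#.. => .  t=1,i=12
  [19] #..## => #  t=3,i=4
  [18] #..#. => #  t=0,i=6
  [17] #...# => #  t=4,i=7
  [16] #.... => #  t=2,i=0
  [15] .#### => .  t=0,i=14
  [14] .###. => #  t=0,i=10
  [13] .##.# => #  t=0,i=1
  [12] .##.. => #  t=0,i=4
  [11] .#.## => #  t=0,i=8
  [10] .#.#. => .  t=1,i=9
  [9] .#..# => #  t=1,i=13
  [8] .#... => #  t=2,i=6
  [7] ..### => #  t=3,i=5
  [6] ..##. => .  t=2,i=13
  [5] ..#.# => .  t=0,i=7
  [4] ..#.. => #  t=2,i=5
  [3] ...## => #  t=2,i=12
  [2] ...#. => .  t=2,i=4
  [1] ....# => .  t=2,i=3
  [0] ..... => #  t=2,i=1
  bits 01001010010011110111101110011001 = 1246722969

1246722969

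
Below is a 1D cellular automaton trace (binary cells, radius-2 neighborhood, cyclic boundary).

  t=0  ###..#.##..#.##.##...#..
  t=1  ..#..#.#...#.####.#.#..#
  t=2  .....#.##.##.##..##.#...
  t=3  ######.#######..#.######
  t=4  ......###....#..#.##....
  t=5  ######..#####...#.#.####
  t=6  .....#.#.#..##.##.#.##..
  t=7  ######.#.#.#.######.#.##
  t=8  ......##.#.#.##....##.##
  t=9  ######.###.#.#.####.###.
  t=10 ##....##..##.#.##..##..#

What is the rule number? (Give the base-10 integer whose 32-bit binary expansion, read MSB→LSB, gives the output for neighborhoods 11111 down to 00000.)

  [31] ##### => .  t=3,i=0
  [30] ####. => .  t=1,i=15
  [29] ###.# => .  t=1,i=16
  [28] ###.. => #  t=0,i=2
  [27] ##.## => #  t=0,i=15
  [26] ##.#. => #  t=1,i=17
  [25] ##..# => .  t=0,i=3
  [24] ##... => #  t=0,i=18
  [23] #.### => #  t=1,i=13
  [22] #.##. => #  t=0,i=7
  [21] #.#.# => #  t=1,i=18
  [20] #.#.. => #  t=1,i=7
  [19] #..## => #  t=0,i=23
  [18] #..#. => .  t=0,i=4
  [17] #...# => .  t=0,i=19
  [16] #.... => #  t=2,i=22
  [15] .#### => #  t=1,i=14
  [14] .###. => .  t=0,i=1
  [13] .##.# => #  t=0,i=14
  [12] .##.. => .  t=0,i=8
  [11] .#.## => .  t=0,i=6
  [10] .#.#. => .  t=1,i=6
  [9] .#..# => .  t=0,i=22
  [8] .#... => #  t=1,i=8
  [7] ..### => .  t=0,i=0
  [6] ..##. => .  t=2,i=17
  [5] ..#.# => #  t=0,i=5
  [4] ..#.. => .  t=0,i=21
  [3] ...## => #  t=4,i=5
  [2] ...#. => #  t=0,i=20
  [1] ....# => #  t=2,i=3
  [0] ..... => #  t=2,i=0
  bits 00011101111110011010000100101111 = 502898991

502898991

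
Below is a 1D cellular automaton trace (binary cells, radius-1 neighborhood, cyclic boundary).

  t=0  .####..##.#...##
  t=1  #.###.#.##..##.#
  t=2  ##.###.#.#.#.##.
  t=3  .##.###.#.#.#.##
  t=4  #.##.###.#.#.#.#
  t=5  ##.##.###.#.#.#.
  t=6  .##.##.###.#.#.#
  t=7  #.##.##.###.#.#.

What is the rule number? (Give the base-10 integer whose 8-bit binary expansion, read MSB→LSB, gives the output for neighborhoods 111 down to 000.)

  nb ###: next=#  (t=0,i=2, bit7=1)
  nb ##.: next=#  (t=0,i=4, bit6=1)
  nb #.#: next=#  (t=0,i=0, bit5=1)
  nb #..: next=.  (t=0,i=5, bit4=0)
  nb .##: next=.  (t=0,i=1, bit3=0)
  nb .#.: next=.  (t=0,i=10, bit2=0)
  nb ..#: next=#  (t=0,i=6, bit1=1)
  nb ...: next=#  (t=0,i=12, bit0=1)
  bits 11100011 = 227

227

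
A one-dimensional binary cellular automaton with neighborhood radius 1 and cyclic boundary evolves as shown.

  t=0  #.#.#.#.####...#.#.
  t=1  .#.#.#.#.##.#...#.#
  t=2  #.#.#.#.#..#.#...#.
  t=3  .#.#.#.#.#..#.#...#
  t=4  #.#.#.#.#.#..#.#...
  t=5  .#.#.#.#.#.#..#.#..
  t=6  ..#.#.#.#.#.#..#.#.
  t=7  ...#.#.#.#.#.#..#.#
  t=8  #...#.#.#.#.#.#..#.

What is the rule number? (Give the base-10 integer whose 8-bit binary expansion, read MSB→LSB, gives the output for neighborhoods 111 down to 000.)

176

  nb ###: next=#  (t=0,i=9, bit7=1)
  nb ##.: next=.  (t=0,i=11, bit6=0)
  nb #.#: next=#  (t=0,i=1, bit5=1)
  nb #..: next=#  (t=0,i=12, bit4=1)
  nb .##: next=.  (t=0,i=8, bit3=0)
  nb .#.: next=.  (t=0,i=0, bit2=0)
  nb ..#: next=.  (t=0,i=14, bit1=0)
  nb ...: next=.  (t=0,i=13, bit0=0)
  bits 10110000 = 176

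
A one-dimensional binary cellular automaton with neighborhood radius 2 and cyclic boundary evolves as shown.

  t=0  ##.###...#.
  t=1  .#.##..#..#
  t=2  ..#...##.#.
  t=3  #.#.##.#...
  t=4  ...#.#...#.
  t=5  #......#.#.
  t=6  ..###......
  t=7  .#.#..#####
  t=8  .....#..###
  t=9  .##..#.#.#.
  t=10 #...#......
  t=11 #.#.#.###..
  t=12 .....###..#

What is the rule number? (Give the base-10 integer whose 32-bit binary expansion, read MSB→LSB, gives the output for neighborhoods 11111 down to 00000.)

3767494681

  nb #####: next=#  (t=7,i=8, bit31=1)
  nb ####.: next=#  (t=7,i=9, bit30=1)
  nb ###.#: next=#  (t=7,i=10, bit29=1)
  nb ###..: next=.  (t=0,i=5, bit28=0)
  nb ##.##: next=.  (t=0,i=2, bit27=0)
  nb ##.#.: next=.  (t=2,i=8, bit26=0)
  nb ##..#: next=.  (t=1,i=5, bit25=0)
  nb ##...: next=.  (t=0,i=6, bit24=0)
  nb #.###: next=#  (t=0,i=3, bit23=1)
  nb #.##.: next=.  (t=0,i=0, bit22=0)
  nb #.#.#: next=.  (t=1,i=1, bit21=0)
  nb #.#..: next=.  (t=2,i=9, bit20=0)
  nb #..##: next=#  (t=7,i=5, bit19=1)
  nb #..#.: next=#  (t=1,i=6, bit18=1)
  nb #...#: next=#  (t=0,i=7, bit17=1)
  nb #....: next=#  (t=4,i=0, bit16=1)
  nb .####: next=.  (t=7,i=7, bit15=0)
  nb .###.: next=#  (t=0,i=4, bit14=1)
  nb .##.#: next=#  (t=0,i=1, bit13=1)
  nb .##..: next=.  (t=1,i=4, bit12=0)
  nb .#.##: next=#  (t=0,i=10, bit11=1)
  nb .#.#.: next=.  (t=1,i=0, bit10=0)
  nb .#..#: next=.  (t=1,i=8, bit9=0)
  nb .#...: next=.  (t=2,i=3, bit8=0)
  nb ..###: next=.  (t=6,i=2, bit7=0)
  nb ..##.: next=.  (t=2,i=6, bit6=0)
  nb ..#.#: next=.  (t=0,i=9, bit5=0)
  nb ..#..: next=#  (t=1,i=7, bit4=1)
  nb ...##: next=#  (t=2,i=5, bit3=1)
  nb ...#.: next=.  (t=0,i=8, bit2=0)
  nb ....#: next=.  (t=4,i=1, bit1=0)
  nb .....: next=#  (t=5,i=3, bit0=1)
  bits 11100000100011110110100000011001 = 3767494681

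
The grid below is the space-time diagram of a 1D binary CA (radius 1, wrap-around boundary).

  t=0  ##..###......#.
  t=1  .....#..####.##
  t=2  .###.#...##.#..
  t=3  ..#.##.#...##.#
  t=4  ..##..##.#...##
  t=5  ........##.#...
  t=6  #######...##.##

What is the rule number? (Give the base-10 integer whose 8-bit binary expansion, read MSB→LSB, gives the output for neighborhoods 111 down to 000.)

165

  ###|#  b7=1 t=0,i=5
  ##.|.  b6=0 t=0,i=1
  #.#|#  b5=1 t=0,i=14
  #..|.  b4=0 t=0,i=2
  .##|.  b3=0 t=0,i=0
  .#.|#  b2=1 t=0,i=13
  ..#|.  b1=0 t=0,i=3
  ...|#  b0=1 t=0,i=8
  bits 10100101 = 165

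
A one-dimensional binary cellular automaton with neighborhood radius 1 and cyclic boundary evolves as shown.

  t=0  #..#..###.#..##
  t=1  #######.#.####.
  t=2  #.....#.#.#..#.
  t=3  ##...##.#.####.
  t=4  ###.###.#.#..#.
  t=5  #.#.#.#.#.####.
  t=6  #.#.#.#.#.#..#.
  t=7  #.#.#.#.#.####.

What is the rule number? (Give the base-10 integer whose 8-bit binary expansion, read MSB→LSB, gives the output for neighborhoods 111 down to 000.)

  ###|.  b7=0 t=0,i=7
  ##.|#  b6=1 t=0,i=0
  #.#|.  b5=0 t=0,i=9
  #..|#  b4=1 t=0,i=1
  .##|#  b3=1 t=0,i=6
  .#.|#  b2=1 t=0,i=3
  ..#|#  b1=1 t=0,i=2
  ...|.  b0=0 t=2,i=2
  bits 01011110 = 94

94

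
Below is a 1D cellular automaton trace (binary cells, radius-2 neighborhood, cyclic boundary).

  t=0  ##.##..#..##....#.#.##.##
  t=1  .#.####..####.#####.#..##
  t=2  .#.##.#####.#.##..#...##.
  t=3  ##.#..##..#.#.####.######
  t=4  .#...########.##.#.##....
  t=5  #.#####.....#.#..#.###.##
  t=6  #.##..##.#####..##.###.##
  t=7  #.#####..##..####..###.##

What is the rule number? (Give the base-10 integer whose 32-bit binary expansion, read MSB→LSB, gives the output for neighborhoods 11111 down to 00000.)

  ##### -> .   bit 31 = 0  t=1,i=16
  ####. -> .   bit 30 = 0  t=0,i=0
  ###.# -> #   bit 29 = 1  t=0,i=1
  ###.. -> #   bit 28 = 1  t=1,i=6
  ##.## -> .   bit 27 = 0  t=0,i=2
  ##.#. -> .   bit 26 = 0  t=1,i=0
  ##..# -> #   bit 25 = 1  t=0,i=5
  ##... -> #   bit 24 = 1  t=0,i=12
  #.### -> #   bit 23 = 1  t=0,i=23
  #.##. -> #   bit 22 = 1  t=0,i=3
  #.#.# -> #   bit 21 = 1  t=0,i=18
  #.#.. -> .   bit 20 = 0  t=1,i=20
  #..## -> #   bit 19 = 1  t=0,i=9
  #..#. -> #   bit 18 = 1  t=0,i=6
  #...# -> #   bit 17 = 1  t=2,i=20
  #.... -> .   bit 16 = 0  t=0,i=13
  .#### -> #   bit 15 = 1  t=0,i=24
  .###. -> #   bit 14 = 1  t=5,i=20
  .##.# -> .   bit 13 = 0  t=0,i=21
  .##.. -> #   bit 12 = 1  t=0,i=4
  .#.## -> .   bit 11 = 0  t=0,i=19
  .#.#. -> #   bit 10 = 1  t=0,i=17
  .#..# -> .   bit 9 = 0  t=0,i=8
  .#... -> #   bit 8 = 1  t=2,i=19
  ..### -> #   bit 7 = 1  t=1,i=9
  ..##. -> #   bit 6 = 1  t=0,i=10
  ..#.# -> #   bit 5 = 1  t=0,i=16
  ..#.. -> .   bit 4 = 0  t=0,i=7
  ...## -> #   bit 3 = 1  t=2,i=21
  ...#. -> #   bit 2 = 1  t=0,i=15
  ....# -> #   bit 1 = 1  t=0,i=14
  ..... -> #   bit 0 = 1  t=4,i=23
  bits 00110011111011101101010111101111 = 871290351

871290351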